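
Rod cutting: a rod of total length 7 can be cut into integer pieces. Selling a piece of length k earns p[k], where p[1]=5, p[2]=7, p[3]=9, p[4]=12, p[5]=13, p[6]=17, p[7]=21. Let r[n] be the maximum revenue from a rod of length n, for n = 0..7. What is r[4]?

   n    0    1    2    3    4    5    6    7
r[n]    0    5   10   15   20   25   30   35

20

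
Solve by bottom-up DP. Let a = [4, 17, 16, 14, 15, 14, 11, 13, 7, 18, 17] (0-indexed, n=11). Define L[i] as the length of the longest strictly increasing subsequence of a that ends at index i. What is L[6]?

   i    0    1    2    3    4    5    6    7    8    9   10
a[i]    4   17   16   14   15   14   11   13    7   18   17
L[i]    1    2    2    2    3    2    2    3    2    4    4

2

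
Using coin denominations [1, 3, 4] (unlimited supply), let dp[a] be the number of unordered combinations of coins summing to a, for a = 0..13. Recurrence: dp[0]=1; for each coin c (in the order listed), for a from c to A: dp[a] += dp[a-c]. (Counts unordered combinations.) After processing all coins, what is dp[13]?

after  coin     0     1     2     3     4     5     6     7     8     9    10    11    12    13
          1     1     1     1     1     1     1     1     1     1     1     1     1     1     1
          3     1     1     1     2     2     2     3     3     3     4     4     4     5     5
          4     1     1     1     2     3     3     4     5     6     7     8     9    11    12

12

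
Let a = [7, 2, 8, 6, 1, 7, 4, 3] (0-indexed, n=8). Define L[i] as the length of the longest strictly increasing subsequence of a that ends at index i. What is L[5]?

3

   i    0    1    2    3    4    5    6    7
a[i]    7    2    8    6    1    7    4    3
L[i]    1    1    2    2    1    3    2    2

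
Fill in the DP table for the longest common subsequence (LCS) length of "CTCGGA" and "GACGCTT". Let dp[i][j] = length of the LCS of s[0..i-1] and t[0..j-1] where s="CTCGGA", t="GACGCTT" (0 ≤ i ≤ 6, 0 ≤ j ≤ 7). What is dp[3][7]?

2

   ''  G  A  C  G  C  T  T
''  0  0  0  0  0  0  0  0
 C  0  0  0  1  1  1  1  1
 T  0  0  0  1  1  1  2  2
 C  0  0  0  1  1  2  2  2
 G  0  1  1  1  2  2  2  2
 G  0  1  1  1  2  2  2  2
 A  0  1  2  2  2  2  2  2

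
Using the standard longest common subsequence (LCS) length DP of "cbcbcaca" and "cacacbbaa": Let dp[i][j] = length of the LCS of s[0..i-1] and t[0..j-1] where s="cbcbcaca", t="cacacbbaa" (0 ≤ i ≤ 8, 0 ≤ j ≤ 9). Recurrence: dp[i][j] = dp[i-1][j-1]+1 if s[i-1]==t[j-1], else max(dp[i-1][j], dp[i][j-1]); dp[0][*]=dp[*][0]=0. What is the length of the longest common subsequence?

   ''  c  a  c  a  c  b  b  a  a
''  0  0  0  0  0  0  0  0  0  0
 c  0  1  1  1  1  1  1  1  1  1
 b  0  1  1  1  1  1  2  2  2  2
 c  0  1  1  2  2  2  2  2  2  2
 b  0  1  1  2  2  2  3  3  3  3
 c  0  1  1  2  2  3  3  3  3  3
 a  0  1  2  2  3  3  3  3  4  4
 c  0  1  2  3  3  4  4  4  4  4
 a  0  1  2  3  4  4  4  4  5  5

5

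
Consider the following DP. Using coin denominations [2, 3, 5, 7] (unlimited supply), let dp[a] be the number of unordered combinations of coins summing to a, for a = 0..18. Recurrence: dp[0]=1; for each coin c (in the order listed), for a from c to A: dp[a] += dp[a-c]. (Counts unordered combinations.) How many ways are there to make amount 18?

14

after  coin     0     1     2     3     4     5     6     7     8     9    10    11    12    13    14    15    16    17    18
          2     1     0     1     0     1     0     1     0     1     0     1     0     1     0     1     0     1     0     1
          3     1     0     1     1     1     1     2     1     2     2     2     2     3     2     3     3     3     3     4
          5     1     0     1     1     1     2     2     2     3     3     4     4     5     5     6     7     7     8     9
          7     1     0     1     1     1     2     2     3     3     4     5     5     7     7     9    10    11    13    14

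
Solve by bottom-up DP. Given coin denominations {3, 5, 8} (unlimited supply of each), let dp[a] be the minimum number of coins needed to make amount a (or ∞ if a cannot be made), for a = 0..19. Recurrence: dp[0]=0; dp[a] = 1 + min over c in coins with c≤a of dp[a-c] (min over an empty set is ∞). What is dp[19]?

 a  0  1  2  3  4  5  6  7  8  9 10 11 12 13 14 15 16 17 18 19
dp  0  -  -  1  -  1  2  -  1  3  2  2  4  2  3  3  2  4  3  3
(- denotes ∞ / unreachable)

3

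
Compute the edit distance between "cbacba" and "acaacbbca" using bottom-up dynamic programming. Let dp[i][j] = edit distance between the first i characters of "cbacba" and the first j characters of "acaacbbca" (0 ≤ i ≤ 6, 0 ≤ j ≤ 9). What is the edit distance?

   ''  a  c  a  a  c  b  b  c  a
''  0  1  2  3  4  5  6  7  8  9
 c  1  1  1  2  3  4  5  6  7  8
 b  2  2  2  2  3  4  4  5  6  7
 a  3  2  3  2  2  3  4  5  6  6
 c  4  3  2  3  3  2  3  4  5  6
 b  5  4  3  3  4  3  2  3  4  5
 a  6  5  4  3  3  4  3  3  4  4

4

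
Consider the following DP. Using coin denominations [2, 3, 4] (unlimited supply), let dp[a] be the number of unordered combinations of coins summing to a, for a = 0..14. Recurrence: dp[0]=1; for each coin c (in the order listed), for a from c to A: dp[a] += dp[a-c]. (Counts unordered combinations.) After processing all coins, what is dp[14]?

8

after  coin     0     1     2     3     4     5     6     7     8     9    10    11    12    13    14
          2     1     0     1     0     1     0     1     0     1     0     1     0     1     0     1
          3     1     0     1     1     1     1     2     1     2     2     2     2     3     2     3
          4     1     0     1     1     2     1     3     2     4     3     5     4     7     5     8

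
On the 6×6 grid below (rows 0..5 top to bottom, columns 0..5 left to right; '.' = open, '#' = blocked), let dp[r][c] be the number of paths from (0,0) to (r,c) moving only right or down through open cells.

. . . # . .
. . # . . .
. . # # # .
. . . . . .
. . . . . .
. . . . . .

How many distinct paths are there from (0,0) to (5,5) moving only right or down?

66

r\c   0   1   2   3   4   5
  0   1   1   1   0   0   0
  1   1   2   0   0   0   0
  2   1   3   0   0   0   0
  3   1   4   4   4   4   4
  4   1   5   9  13  17  21
  5   1   6  15  28  45  66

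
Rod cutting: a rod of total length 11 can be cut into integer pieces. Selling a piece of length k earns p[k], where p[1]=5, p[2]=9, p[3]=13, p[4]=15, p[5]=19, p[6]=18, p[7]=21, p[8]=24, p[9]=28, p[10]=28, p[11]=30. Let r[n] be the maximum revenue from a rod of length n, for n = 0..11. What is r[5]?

25

   n    0    1    2    3    4    5    6    7    8    9   10   11
r[n]    0    5   10   15   20   25   30   35   40   45   50   55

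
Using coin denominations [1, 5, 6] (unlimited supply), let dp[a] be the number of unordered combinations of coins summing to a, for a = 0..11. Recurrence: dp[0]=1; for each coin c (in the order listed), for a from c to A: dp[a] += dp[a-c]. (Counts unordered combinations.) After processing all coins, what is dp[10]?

after  coin     0     1     2     3     4     5     6     7     8     9    10    11
          1     1     1     1     1     1     1     1     1     1     1     1     1
          5     1     1     1     1     1     2     2     2     2     2     3     3
          6     1     1     1     1     1     2     3     3     3     3     4     5

4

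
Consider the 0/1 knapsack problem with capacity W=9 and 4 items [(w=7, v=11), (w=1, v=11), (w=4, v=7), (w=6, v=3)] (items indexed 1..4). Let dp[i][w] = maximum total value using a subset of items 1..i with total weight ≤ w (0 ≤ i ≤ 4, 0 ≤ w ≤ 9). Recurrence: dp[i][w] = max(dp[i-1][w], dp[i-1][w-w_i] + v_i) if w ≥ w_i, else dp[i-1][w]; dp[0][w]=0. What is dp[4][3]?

11

i\w   0   1   2   3   4   5   6   7   8   9
  0   0   0   0   0   0   0   0   0   0   0
  1   0   0   0   0   0   0   0  11  11  11
  2   0  11  11  11  11  11  11  11  22  22
  3   0  11  11  11  11  18  18  18  22  22
  4   0  11  11  11  11  18  18  18  22  22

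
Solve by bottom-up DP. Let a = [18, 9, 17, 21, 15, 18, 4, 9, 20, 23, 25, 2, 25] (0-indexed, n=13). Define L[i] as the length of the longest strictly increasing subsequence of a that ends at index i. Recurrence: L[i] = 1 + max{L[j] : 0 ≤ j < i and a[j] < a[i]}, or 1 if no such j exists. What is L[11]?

1

   i    0    1    2    3    4    5    6    7    8    9   10   11   12
a[i]   18    9   17   21   15   18    4    9   20   23   25    2   25
L[i]    1    1    2    3    2    3    1    2    4    5    6    1    6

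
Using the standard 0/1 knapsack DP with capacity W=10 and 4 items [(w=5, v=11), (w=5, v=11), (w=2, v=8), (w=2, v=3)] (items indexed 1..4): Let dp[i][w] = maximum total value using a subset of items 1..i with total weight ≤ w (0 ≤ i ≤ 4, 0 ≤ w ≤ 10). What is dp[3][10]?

i\w   0   1   2   3   4   5   6   7   8   9  10
  0   0   0   0   0   0   0   0   0   0   0   0
  1   0   0   0   0   0  11  11  11  11  11  11
  2   0   0   0   0   0  11  11  11  11  11  22
  3   0   0   8   8   8  11  11  19  19  19  22
  4   0   0   8   8  11  11  11  19  19  22  22

22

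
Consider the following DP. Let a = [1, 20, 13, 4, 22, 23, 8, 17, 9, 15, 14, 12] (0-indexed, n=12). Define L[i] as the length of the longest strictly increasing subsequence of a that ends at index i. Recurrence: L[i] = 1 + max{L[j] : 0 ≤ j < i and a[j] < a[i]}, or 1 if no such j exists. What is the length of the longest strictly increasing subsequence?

5

   i    0    1    2    3    4    5    6    7    8    9   10   11
a[i]    1   20   13    4   22   23    8   17    9   15   14   12
L[i]    1    2    2    2    3    4    3    4    4    5    5    5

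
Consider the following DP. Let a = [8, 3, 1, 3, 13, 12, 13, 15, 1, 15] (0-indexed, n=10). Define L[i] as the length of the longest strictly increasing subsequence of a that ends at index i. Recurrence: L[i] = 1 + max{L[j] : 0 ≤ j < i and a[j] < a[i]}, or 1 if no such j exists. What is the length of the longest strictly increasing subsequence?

5

   i    0    1    2    3    4    5    6    7    8    9
a[i]    8    3    1    3   13   12   13   15    1   15
L[i]    1    1    1    2    3    3    4    5    1    5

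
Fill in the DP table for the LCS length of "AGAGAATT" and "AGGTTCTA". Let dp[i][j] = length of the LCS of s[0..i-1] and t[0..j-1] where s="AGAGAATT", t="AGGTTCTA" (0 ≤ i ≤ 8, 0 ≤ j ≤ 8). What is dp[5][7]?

3

   ''  A  G  G  T  T  C  T  A
''  0  0  0  0  0  0  0  0  0
 A  0  1  1  1  1  1  1  1  1
 G  0  1  2  2  2  2  2  2  2
 A  0  1  2  2  2  2  2  2  3
 G  0  1  2  3  3  3  3  3  3
 A  0  1  2  3  3  3  3  3  4
 A  0  1  2  3  3  3  3  3  4
 T  0  1  2  3  4  4  4  4  4
 T  0  1  2  3  4  5  5  5  5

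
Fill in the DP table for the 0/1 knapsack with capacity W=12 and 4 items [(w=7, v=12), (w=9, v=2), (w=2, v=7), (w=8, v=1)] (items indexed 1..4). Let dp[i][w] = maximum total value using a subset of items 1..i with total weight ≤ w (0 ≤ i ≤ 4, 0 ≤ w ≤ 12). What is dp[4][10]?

i\w   0   1   2   3   4   5   6   7   8   9  10  11  12
  0   0   0   0   0   0   0   0   0   0   0   0   0   0
  1   0   0   0   0   0   0   0  12  12  12  12  12  12
  2   0   0   0   0   0   0   0  12  12  12  12  12  12
  3   0   0   7   7   7   7   7  12  12  19  19  19  19
  4   0   0   7   7   7   7   7  12  12  19  19  19  19

19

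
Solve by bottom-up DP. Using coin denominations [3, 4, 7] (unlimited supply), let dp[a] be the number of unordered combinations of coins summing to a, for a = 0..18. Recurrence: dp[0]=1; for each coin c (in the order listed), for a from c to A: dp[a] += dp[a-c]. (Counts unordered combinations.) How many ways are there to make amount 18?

4

after  coin     0     1     2     3     4     5     6     7     8     9    10    11    12    13    14    15    16    17    18
          3     1     0     0     1     0     0     1     0     0     1     0     0     1     0     0     1     0     0     1
          4     1     0     0     1     1     0     1     1     1     1     1     1     2     1     1     2     2     1     2
          7     1     0     0     1     1     0     1     2     1     1     2     2     2     2     3     3     3     3     4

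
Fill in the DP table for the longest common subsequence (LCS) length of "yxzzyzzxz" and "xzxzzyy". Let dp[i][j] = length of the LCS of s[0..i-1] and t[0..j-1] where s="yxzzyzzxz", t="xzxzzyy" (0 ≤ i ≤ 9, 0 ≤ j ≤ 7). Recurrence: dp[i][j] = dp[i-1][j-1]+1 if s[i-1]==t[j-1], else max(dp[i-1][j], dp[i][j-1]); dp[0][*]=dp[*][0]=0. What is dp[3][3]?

2

   ''  x  z  x  z  z  y  y
''  0  0  0  0  0  0  0  0
 y  0  0  0  0  0  0  1  1
 x  0  1  1  1  1  1  1  1
 z  0  1  2  2  2  2  2  2
 z  0  1  2  2  3  3  3  3
 y  0  1  2  2  3  3  4  4
 z  0  1  2  2  3  4  4  4
 z  0  1  2  2  3  4  4  4
 x  0  1  2  3  3  4  4  4
 z  0  1  2  3  4  4  4  4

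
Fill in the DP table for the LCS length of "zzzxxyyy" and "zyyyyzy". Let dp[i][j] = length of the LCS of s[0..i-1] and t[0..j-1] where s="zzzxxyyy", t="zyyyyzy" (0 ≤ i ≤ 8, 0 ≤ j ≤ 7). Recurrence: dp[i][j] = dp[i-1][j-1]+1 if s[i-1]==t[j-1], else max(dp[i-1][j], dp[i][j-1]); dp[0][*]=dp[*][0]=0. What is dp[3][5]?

1

   ''  z  y  y  y  y  z  y
''  0  0  0  0  0  0  0  0
 z  0  1  1  1  1  1  1  1
 z  0  1  1  1  1  1  2  2
 z  0  1  1  1  1  1  2  2
 x  0  1  1  1  1  1  2  2
 x  0  1  1  1  1  1  2  2
 y  0  1  2  2  2  2  2  3
 y  0  1  2  3  3  3  3  3
 y  0  1  2  3  4  4  4  4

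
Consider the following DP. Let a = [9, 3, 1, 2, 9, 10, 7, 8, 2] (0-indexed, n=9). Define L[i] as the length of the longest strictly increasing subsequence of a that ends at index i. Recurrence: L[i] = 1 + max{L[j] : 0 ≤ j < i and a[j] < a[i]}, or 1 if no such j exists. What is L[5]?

   i    0    1    2    3    4    5    6    7    8
a[i]    9    3    1    2    9   10    7    8    2
L[i]    1    1    1    2    3    4    3    4    2

4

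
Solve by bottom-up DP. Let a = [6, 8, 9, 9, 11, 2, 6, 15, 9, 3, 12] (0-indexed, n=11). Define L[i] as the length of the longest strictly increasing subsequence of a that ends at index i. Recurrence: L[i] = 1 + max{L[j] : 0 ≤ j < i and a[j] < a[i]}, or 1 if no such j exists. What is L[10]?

   i    0    1    2    3    4    5    6    7    8    9   10
a[i]    6    8    9    9   11    2    6   15    9    3   12
L[i]    1    2    3    3    4    1    2    5    3    2    5

5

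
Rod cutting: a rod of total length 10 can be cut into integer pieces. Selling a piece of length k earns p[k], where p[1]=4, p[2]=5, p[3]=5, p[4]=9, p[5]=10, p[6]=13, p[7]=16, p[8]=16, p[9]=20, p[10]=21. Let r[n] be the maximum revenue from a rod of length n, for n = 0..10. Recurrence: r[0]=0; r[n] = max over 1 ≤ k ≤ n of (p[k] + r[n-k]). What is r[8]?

   n    0    1    2    3    4    5    6    7    8    9   10
r[n]    0    4    8   12   16   20   24   28   32   36   40

32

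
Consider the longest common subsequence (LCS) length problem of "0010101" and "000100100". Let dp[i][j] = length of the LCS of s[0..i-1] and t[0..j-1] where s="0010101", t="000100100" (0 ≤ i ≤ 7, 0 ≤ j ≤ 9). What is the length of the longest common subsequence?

   ''  0  0  0  1  0  0  1  0  0
''  0  0  0  0  0  0  0  0  0  0
 0  0  1  1  1  1  1  1  1  1  1
 0  0  1  2  2  2  2  2  2  2  2
 1  0  1  2  2  3  3  3  3  3  3
 0  0  1  2  3  3  4  4  4  4  4
 1  0  1  2  3  4  4  4  5  5  5
 0  0  1  2  3  4  5  5  5  6  6
 1  0  1  2  3  4  5  5  6  6  6

6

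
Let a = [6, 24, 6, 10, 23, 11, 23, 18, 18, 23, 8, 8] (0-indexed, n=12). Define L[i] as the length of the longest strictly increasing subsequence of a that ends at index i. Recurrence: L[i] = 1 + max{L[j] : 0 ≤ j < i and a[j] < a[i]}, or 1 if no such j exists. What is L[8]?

   i    0    1    2    3    4    5    6    7    8    9   10   11
a[i]    6   24    6   10   23   11   23   18   18   23    8    8
L[i]    1    2    1    2    3    3    4    4    4    5    2    2

4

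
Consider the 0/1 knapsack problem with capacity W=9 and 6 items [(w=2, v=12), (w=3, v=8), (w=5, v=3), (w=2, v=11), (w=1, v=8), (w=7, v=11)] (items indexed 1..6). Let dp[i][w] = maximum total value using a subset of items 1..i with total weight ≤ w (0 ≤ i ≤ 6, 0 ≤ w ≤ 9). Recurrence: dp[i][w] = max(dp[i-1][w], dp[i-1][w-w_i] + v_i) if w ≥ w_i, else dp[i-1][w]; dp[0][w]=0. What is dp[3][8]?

i\w   0   1   2   3   4   5   6   7   8   9
  0   0   0   0   0   0   0   0   0   0   0
  1   0   0  12  12  12  12  12  12  12  12
  2   0   0  12  12  12  20  20  20  20  20
  3   0   0  12  12  12  20  20  20  20  20
  4   0   0  12  12  23  23  23  31  31  31
  5   0   8  12  20  23  31  31  31  39  39
  6   0   8  12  20  23  31  31  31  39  39

20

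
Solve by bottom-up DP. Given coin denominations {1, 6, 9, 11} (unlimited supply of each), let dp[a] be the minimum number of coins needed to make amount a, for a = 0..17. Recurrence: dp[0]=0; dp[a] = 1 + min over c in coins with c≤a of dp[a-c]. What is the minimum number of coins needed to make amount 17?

 a  0  1  2  3  4  5  6  7  8  9 10 11 12 13 14 15 16 17
dp  0  1  2  3  4  5  1  2  3  1  2  1  2  3  4  2  3  2

2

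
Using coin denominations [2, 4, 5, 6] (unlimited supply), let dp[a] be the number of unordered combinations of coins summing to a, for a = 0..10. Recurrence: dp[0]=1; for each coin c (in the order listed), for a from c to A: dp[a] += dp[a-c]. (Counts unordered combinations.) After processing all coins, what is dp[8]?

4

after  coin     0     1     2     3     4     5     6     7     8     9    10
          2     1     0     1     0     1     0     1     0     1     0     1
          4     1     0     1     0     2     0     2     0     3     0     3
          5     1     0     1     0     2     1     2     1     3     2     4
          6     1     0     1     0     2     1     3     1     4     2     6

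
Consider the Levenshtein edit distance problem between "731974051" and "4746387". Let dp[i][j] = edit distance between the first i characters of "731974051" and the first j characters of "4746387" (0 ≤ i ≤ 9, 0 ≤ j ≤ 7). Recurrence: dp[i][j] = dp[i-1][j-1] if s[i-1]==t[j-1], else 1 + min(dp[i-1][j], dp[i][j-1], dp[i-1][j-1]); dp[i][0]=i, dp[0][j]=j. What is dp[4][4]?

4

   ''  4  7  4  6  3  8  7
''  0  1  2  3  4  5  6  7
 7  1  1  1  2  3  4  5  6
 3  2  2  2  2  3  3  4  5
 1  3  3  3  3  3  4  4  5
 9  4  4  4  4  4  4  5  5
 7  5  5  4  5  5  5  5  5
 4  6  5  5  4  5  6  6  6
 0  7  6  6  5  5  6  7  7
 5  8  7  7  6  6  6  7  8
 1  9  8  8  7  7  7  7  8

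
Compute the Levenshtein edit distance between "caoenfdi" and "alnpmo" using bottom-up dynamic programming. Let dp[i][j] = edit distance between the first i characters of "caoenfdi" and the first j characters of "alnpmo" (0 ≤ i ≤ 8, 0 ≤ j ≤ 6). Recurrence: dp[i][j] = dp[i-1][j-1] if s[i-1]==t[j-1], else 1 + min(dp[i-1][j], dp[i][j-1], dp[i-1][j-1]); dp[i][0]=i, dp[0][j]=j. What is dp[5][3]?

   ''  a  l  n  p  m  o
''  0  1  2  3  4  5  6
 c  1  1  2  3  4  5  6
 a  2  1  2  3  4  5  6
 o  3  2  2  3  4  5  5
 e  4  3  3  3  4  5  6
 n  5  4  4  3  4  5  6
 f  6  5  5  4  4  5  6
 d  7  6  6  5  5  5  6
 i  8  7  7  6  6  6  6

3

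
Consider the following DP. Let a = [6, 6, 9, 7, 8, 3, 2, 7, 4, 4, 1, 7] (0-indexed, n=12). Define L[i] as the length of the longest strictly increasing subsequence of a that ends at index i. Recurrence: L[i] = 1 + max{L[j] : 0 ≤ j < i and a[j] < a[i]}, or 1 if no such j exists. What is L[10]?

   i    0    1    2    3    4    5    6    7    8    9   10   11
a[i]    6    6    9    7    8    3    2    7    4    4    1    7
L[i]    1    1    2    2    3    1    1    2    2    2    1    3

1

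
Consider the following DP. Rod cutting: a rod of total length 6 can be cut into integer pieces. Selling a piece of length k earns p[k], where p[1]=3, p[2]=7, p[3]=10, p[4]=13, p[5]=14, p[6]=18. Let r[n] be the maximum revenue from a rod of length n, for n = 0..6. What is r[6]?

   n    0    1    2    3    4    5    6
r[n]    0    3    7   10   14   17   21

21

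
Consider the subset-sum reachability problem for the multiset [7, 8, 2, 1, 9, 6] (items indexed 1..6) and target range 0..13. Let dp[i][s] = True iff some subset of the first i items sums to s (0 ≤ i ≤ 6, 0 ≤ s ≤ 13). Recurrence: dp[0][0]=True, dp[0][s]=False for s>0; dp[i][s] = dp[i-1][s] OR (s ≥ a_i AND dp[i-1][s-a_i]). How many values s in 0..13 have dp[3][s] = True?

6

i\s   0   1   2   3   4   5   6   7   8   9  10  11  12  13
  0   T   F   F   F   F   F   F   F   F   F   F   F   F   F
  1   T   F   F   F   F   F   F   T   F   F   F   F   F   F
  2   T   F   F   F   F   F   F   T   T   F   F   F   F   F
  3   T   F   T   F   F   F   F   T   T   T   T   F   F   F
  4   T   T   T   T   F   F   F   T   T   T   T   T   F   F
  5   T   T   T   T   F   F   F   T   T   T   T   T   T   F
  6   T   T   T   T   F   F   T   T   T   T   T   T   T   T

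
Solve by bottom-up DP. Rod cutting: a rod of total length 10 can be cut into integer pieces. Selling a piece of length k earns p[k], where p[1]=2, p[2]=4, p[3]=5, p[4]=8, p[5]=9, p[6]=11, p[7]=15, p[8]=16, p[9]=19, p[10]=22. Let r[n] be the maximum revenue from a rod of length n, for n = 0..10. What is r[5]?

10

   n    0    1    2    3    4    5    6    7    8    9   10
r[n]    0    2    4    6    8   10   12   15   17   19   22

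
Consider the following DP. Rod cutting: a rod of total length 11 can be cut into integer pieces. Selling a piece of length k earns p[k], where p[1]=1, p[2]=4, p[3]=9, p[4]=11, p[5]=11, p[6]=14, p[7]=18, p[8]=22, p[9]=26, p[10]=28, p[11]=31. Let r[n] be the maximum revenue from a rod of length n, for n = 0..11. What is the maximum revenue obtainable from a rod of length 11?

   n    0    1    2    3    4    5    6    7    8    9   10   11
r[n]    0    1    4    9   11   13   18   20   22   27   29   31

31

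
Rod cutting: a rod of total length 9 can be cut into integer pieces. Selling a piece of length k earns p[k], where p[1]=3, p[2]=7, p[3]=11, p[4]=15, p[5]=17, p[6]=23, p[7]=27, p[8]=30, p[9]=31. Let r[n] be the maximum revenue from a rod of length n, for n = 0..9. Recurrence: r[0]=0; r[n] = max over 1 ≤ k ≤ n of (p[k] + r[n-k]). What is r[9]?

34

   n    0    1    2    3    4    5    6    7    8    9
r[n]    0    3    7   11   15   18   23   27   30   34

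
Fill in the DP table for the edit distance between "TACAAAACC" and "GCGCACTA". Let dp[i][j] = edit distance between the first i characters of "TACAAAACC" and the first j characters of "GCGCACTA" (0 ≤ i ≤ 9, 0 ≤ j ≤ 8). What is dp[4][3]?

   ''  G  C  G  C  A  C  T  A
''  0  1  2  3  4  5  6  7  8
 T  1  1  2  3  4  5  6  6  7
 A  2  2  2  3  4  4  5  6  6
 C  3  3  2  3  3  4  4  5  6
 A  4  4  3  3  4  3  4  5  5
 A  5  5  4  4  4  4  4  5  5
 A  6  6  5  5  5  4  5  5  5
 A  7  7  6  6  6  5  5  6  5
 C  8  8  7  7  6  6  5  6  6
 C  9  9  8  8  7  7  6  6  7

3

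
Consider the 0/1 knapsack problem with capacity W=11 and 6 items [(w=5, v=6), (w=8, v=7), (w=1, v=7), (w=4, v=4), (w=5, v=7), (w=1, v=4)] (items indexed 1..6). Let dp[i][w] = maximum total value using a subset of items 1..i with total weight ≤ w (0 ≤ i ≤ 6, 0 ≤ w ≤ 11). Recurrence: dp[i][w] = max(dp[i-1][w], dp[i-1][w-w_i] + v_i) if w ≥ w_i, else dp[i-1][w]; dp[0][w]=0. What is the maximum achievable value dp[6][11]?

22

i\w   0   1   2   3   4   5   6   7   8   9  10  11
  0   0   0   0   0   0   0   0   0   0   0   0   0
  1   0   0   0   0   0   6   6   6   6   6   6   6
  2   0   0   0   0   0   6   6   6   7   7   7   7
  3   0   7   7   7   7   7  13  13  13  14  14  14
  4   0   7   7   7   7  11  13  13  13  14  17  17
  5   0   7   7   7   7  11  14  14  14  14  18  20
  6   0   7  11  11  11  11  15  18  18  18  18  22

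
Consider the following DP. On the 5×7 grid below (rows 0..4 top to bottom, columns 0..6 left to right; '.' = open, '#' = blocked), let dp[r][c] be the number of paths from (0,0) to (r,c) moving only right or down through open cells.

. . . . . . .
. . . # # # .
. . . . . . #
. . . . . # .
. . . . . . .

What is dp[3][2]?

r\c   0   1   2   3   4   5   6
  0   1   1   1   1   1   1   1
  1   1   2   3   0   0   0   1
  2   1   3   6   6   6   6   0
  3   1   4  10  16  22   0   0
  4   1   5  15  31  53  53  53

10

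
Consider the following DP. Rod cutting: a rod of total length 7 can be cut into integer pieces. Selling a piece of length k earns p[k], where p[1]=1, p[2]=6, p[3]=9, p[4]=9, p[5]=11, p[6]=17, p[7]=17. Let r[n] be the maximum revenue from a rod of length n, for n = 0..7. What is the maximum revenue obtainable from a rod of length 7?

21

   n    0    1    2    3    4    5    6    7
r[n]    0    1    6    9   12   15   18   21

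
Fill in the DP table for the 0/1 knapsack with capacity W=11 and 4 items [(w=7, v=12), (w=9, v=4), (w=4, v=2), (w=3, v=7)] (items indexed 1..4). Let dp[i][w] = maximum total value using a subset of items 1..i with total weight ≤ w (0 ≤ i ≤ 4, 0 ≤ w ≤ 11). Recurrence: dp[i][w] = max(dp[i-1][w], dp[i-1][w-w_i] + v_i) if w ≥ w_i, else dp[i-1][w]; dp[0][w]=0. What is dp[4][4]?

i\w   0   1   2   3   4   5   6   7   8   9  10  11
  0   0   0   0   0   0   0   0   0   0   0   0   0
  1   0   0   0   0   0   0   0  12  12  12  12  12
  2   0   0   0   0   0   0   0  12  12  12  12  12
  3   0   0   0   0   2   2   2  12  12  12  12  14
  4   0   0   0   7   7   7   7  12  12  12  19  19

7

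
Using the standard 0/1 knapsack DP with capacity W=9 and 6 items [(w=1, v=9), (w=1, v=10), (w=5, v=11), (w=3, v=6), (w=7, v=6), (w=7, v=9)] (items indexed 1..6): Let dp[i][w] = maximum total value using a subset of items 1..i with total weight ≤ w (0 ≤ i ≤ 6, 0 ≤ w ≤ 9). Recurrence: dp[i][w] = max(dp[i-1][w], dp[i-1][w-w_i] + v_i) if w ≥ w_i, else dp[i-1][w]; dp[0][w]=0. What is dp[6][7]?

30

i\w   0   1   2   3   4   5   6   7   8   9
  0   0   0   0   0   0   0   0   0   0   0
  1   0   9   9   9   9   9   9   9   9   9
  2   0  10  19  19  19  19  19  19  19  19
  3   0  10  19  19  19  19  21  30  30  30
  4   0  10  19  19  19  25  25  30  30  30
  5   0  10  19  19  19  25  25  30  30  30
  6   0  10  19  19  19  25  25  30  30  30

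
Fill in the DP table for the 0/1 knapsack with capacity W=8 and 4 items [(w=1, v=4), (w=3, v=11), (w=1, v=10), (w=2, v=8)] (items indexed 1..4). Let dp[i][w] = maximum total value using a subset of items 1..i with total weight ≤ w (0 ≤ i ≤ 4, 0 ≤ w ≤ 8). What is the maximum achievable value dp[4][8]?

33

i\w   0   1   2   3   4   5   6   7   8
  0   0   0   0   0   0   0   0   0   0
  1   0   4   4   4   4   4   4   4   4
  2   0   4   4  11  15  15  15  15  15
  3   0  10  14  14  21  25  25  25  25
  4   0  10  14  18  22  25  29  33  33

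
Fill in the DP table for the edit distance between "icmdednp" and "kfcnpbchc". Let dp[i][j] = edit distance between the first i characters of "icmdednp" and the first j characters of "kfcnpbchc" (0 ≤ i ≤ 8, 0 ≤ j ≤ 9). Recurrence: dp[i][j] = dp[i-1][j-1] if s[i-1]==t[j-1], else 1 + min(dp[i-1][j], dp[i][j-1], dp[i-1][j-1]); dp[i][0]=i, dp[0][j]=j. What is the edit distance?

8

   ''  k  f  c  n  p  b  c  h  c
''  0  1  2  3  4  5  6  7  8  9
 i  1  1  2  3  4  5  6  7  8  9
 c  2  2  2  2  3  4  5  6  7  8
 m  3  3  3  3  3  4  5  6  7  8
 d  4  4  4  4  4  4  5  6  7  8
 e  5  5  5  5  5  5  5  6  7  8
 d  6  6  6  6  6  6  6  6  7  8
 n  7  7  7  7  6  7  7  7  7  8
 p  8  8  8  8  7  6  7  8  8  8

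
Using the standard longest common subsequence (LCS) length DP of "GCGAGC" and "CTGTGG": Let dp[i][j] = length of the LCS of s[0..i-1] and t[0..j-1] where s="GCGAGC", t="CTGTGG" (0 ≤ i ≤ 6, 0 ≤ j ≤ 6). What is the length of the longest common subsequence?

   ''  C  T  G  T  G  G
''  0  0  0  0  0  0  0
 G  0  0  0  1  1  1  1
 C  0  1  1  1  1  1  1
 G  0  1  1  2  2  2  2
 A  0  1  1  2  2  2  2
 G  0  1  1  2  2  3  3
 C  0  1  1  2  2  3  3

3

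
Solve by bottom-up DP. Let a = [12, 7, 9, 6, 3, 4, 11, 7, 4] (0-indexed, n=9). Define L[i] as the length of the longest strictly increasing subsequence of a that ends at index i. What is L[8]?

2

   i    0    1    2    3    4    5    6    7    8
a[i]   12    7    9    6    3    4   11    7    4
L[i]    1    1    2    1    1    2    3    3    2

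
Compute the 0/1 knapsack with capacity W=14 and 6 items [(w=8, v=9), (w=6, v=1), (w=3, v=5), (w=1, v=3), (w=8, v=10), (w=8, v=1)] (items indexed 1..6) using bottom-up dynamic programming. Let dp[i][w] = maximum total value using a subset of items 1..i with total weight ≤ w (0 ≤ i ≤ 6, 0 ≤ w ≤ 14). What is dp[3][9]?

i\w   0   1   2   3   4   5   6   7   8   9  10  11  12  13  14
  0   0   0   0   0   0   0   0   0   0   0   0   0   0   0   0
  1   0   0   0   0   0   0   0   0   9   9   9   9   9   9   9
  2   0   0   0   0   0   0   1   1   9   9   9   9   9   9  10
  3   0   0   0   5   5   5   5   5   9   9   9  14  14  14  14
  4   0   3   3   5   8   8   8   8   9  12  12  14  17  17  17
  5   0   3   3   5   8   8   8   8  10  13  13  15  18  18  18
  6   0   3   3   5   8   8   8   8  10  13  13  15  18  18  18

9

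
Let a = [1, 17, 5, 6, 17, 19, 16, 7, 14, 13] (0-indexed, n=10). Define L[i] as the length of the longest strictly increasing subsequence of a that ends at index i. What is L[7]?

4

   i    0    1    2    3    4    5    6    7    8    9
a[i]    1   17    5    6   17   19   16    7   14   13
L[i]    1    2    2    3    4    5    4    4    5    5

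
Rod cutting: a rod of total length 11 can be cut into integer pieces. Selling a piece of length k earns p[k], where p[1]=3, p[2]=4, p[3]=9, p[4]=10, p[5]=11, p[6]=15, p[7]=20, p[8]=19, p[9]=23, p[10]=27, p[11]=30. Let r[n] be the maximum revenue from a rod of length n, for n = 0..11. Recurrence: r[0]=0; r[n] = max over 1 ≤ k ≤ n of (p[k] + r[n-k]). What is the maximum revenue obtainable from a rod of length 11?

33

   n    0    1    2    3    4    5    6    7    8    9   10   11
r[n]    0    3    6    9   12   15   18   21   24   27   30   33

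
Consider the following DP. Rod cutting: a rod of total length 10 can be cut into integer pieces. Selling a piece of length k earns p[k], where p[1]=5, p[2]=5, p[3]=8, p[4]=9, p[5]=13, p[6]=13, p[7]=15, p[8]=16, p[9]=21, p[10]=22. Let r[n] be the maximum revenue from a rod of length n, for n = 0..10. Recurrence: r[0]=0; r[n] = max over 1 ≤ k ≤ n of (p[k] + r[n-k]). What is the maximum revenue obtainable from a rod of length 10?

50

   n    0    1    2    3    4    5    6    7    8    9   10
r[n]    0    5   10   15   20   25   30   35   40   45   50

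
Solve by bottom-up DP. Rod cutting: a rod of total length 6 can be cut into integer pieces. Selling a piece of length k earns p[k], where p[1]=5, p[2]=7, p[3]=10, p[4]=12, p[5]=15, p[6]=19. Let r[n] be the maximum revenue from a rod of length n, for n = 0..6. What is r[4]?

   n    0    1    2    3    4    5    6
r[n]    0    5   10   15   20   25   30

20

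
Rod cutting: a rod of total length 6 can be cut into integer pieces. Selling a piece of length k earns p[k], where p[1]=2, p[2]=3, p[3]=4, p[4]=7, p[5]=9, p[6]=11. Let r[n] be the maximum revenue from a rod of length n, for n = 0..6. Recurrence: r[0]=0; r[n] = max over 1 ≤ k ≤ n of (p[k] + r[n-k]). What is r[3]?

6

   n    0    1    2    3    4    5    6
r[n]    0    2    4    6    8   10   12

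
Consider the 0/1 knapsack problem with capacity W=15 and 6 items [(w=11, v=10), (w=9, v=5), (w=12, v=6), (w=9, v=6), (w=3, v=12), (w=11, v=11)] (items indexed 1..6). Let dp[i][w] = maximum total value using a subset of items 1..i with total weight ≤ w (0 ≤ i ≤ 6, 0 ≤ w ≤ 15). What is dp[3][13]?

10

i\w   0   1   2   3   4   5   6   7   8   9  10  11  12  13  14  15
  0   0   0   0   0   0   0   0   0   0   0   0   0   0   0   0   0
  1   0   0   0   0   0   0   0   0   0   0   0  10  10  10  10  10
  2   0   0   0   0   0   0   0   0   0   5   5  10  10  10  10  10
  3   0   0   0   0   0   0   0   0   0   5   5  10  10  10  10  10
  4   0   0   0   0   0   0   0   0   0   6   6  10  10  10  10  10
  5   0   0   0  12  12  12  12  12  12  12  12  12  18  18  22  22
  6   0   0   0  12  12  12  12  12  12  12  12  12  18  18  23  23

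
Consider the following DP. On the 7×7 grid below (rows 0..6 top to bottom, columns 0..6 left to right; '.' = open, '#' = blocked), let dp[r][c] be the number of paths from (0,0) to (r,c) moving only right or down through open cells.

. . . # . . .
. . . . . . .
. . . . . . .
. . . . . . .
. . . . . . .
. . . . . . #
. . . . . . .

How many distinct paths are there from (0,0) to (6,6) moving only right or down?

r\c   0   1   2   3   4   5   6
  0   1   1   1   0   0   0   0
  1   1   2   3   3   3   3   3
  2   1   3   6   9  12  15  18
  3   1   4  10  19  31  46  64
  4   1   5  15  34  65 111 175
  5   1   6  21  55 120 231   0
  6   1   7  28  83 203 434 434

434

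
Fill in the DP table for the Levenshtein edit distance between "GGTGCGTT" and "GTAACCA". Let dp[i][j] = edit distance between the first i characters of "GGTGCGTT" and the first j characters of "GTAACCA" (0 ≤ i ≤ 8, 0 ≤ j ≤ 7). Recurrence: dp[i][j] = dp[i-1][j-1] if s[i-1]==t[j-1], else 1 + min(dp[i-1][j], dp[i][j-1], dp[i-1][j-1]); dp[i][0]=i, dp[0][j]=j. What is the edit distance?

   ''  G  T  A  A  C  C  A
''  0  1  2  3  4  5  6  7
 G  1  0  1  2  3  4  5  6
 G  2  1  1  2  3  4  5  6
 T  3  2  1  2  3  4  5  6
 G  4  3  2  2  3  4  5  6
 C  5  4  3  3  3  3  4  5
 G  6  5  4  4  4  4  4  5
 T  7  6  5  5  5  5  5  5
 T  8  7  6  6  6  6  6  6

6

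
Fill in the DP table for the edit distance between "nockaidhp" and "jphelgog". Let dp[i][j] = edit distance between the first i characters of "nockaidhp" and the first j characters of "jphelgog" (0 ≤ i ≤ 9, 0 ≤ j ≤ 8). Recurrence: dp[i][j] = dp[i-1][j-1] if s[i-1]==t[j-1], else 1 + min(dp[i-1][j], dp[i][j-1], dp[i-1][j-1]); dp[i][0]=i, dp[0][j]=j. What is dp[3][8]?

7

   ''  j  p  h  e  l  g  o  g
''  0  1  2  3  4  5  6  7  8
 n  1  1  2  3  4  5  6  7  8
 o  2  2  2  3  4  5  6  6  7
 c  3  3  3  3  4  5  6  7  7
 k  4  4  4  4  4  5  6  7  8
 a  5  5  5  5  5  5  6  7  8
 i  6  6  6  6  6  6  6  7  8
 d  7  7  7  7  7  7  7  7  8
 h  8  8  8  7  8  8  8  8  8
 p  9  9  8  8  8  9  9  9  9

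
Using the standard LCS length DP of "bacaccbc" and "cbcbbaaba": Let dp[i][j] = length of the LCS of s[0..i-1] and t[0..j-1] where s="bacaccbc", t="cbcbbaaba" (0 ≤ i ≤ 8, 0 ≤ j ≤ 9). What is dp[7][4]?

   ''  c  b  c  b  b  a  a  b  a
''  0  0  0  0  0  0  0  0  0  0
 b  0  0  1  1  1  1  1  1  1  1
 a  0  0  1  1  1  1  2  2  2  2
 c  0  1  1  2  2  2  2  2  2  2
 a  0  1  1  2  2  2  3  3  3  3
 c  0  1  1  2  2  2  3  3  3  3
 c  0  1  1  2  2  2  3  3  3  3
 b  0  1  2  2  3  3  3  3  4  4
 c  0  1  2  3  3  3  3  3  4  4

3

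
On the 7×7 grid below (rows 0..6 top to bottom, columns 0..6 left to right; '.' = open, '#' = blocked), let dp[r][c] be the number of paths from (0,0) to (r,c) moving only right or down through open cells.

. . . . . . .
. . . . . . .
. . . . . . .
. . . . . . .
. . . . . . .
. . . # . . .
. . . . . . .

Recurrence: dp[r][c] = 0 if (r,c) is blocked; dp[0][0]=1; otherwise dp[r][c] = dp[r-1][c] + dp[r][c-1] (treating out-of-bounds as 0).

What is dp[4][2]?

15

r\c   0   1   2   3   4   5   6
  0   1   1   1   1   1   1   1
  1   1   2   3   4   5   6   7
  2   1   3   6  10  15  21  28
  3   1   4  10  20  35  56  84
  4   1   5  15  35  70 126 210
  5   1   6  21   0  70 196 406
  6   1   7  28  28  98 294 700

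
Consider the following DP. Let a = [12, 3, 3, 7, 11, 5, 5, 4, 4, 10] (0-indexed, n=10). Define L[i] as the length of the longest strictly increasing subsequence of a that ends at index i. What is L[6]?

   i    0    1    2    3    4    5    6    7    8    9
a[i]   12    3    3    7   11    5    5    4    4   10
L[i]    1    1    1    2    3    2    2    2    2    3

2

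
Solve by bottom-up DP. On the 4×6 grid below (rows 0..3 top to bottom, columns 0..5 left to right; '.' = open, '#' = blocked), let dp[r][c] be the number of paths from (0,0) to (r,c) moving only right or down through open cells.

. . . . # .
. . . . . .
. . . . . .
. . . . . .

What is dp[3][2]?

r\c   0   1   2   3   4   5
  0   1   1   1   1   0   0
  1   1   2   3   4   4   4
  2   1   3   6  10  14  18
  3   1   4  10  20  34  52

10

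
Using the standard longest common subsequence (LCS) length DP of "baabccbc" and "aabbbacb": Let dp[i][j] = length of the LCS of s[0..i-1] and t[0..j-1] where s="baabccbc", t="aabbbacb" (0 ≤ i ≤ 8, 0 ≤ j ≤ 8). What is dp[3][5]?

2

   ''  a  a  b  b  b  a  c  b
''  0  0  0  0  0  0  0  0  0
 b  0  0  0  1  1  1  1  1  1
 a  0  1  1  1  1  1  2  2  2
 a  0  1  2  2  2  2  2  2  2
 b  0  1  2  3  3  3  3  3  3
 c  0  1  2  3  3  3  3  4  4
 c  0  1  2  3  3  3  3  4  4
 b  0  1  2  3  4  4  4  4  5
 c  0  1  2  3  4  4  4  5  5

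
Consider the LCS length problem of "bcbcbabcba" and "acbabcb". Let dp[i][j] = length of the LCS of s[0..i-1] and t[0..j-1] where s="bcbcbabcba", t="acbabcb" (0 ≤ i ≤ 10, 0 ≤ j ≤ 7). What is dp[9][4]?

3

   ''  a  c  b  a  b  c  b
''  0  0  0  0  0  0  0  0
 b  0  0  0  1  1  1  1  1
 c  0  0  1  1  1  1  2  2
 b  0  0  1  2  2  2  2  3
 c  0  0  1  2  2  2  3  3
 b  0  0  1  2  2  3  3  4
 a  0  1  1  2  3  3  3  4
 b  0  1  1  2  3  4  4  4
 c  0  1  2  2  3  4  5  5
 b  0  1  2  3  3  4  5  6
 a  0  1  2  3  4  4  5  6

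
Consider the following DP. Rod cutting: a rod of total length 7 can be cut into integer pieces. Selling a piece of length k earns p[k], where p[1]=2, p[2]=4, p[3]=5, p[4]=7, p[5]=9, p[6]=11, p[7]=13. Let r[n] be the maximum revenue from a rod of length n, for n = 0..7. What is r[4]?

8

   n    0    1    2    3    4    5    6    7
r[n]    0    2    4    6    8   10   12   14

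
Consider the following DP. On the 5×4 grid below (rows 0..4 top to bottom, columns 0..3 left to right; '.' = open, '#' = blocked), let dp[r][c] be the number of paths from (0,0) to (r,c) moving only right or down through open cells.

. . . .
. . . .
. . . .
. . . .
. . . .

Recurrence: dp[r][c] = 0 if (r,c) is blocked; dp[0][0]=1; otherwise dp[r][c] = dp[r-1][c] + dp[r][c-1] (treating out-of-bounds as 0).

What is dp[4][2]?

r\c   0   1   2   3
  0   1   1   1   1
  1   1   2   3   4
  2   1   3   6  10
  3   1   4  10  20
  4   1   5  15  35

15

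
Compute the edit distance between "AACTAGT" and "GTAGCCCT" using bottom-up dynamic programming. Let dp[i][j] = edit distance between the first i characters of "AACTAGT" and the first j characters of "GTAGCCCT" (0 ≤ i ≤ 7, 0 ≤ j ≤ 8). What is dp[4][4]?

   ''  G  T  A  G  C  C  C  T
''  0  1  2  3  4  5  6  7  8
 A  1  1  2  2  3  4  5  6  7
 A  2  2  2  2  3  4  5  6  7
 C  3  3  3  3  3  3  4  5  6
 T  4  4  3  4  4  4  4  5  5
 A  5  5  4  3  4  5  5  5  6
 G  6  5  5  4  3  4  5  6  6
 T  7  6  5  5  4  4  5  6  6

4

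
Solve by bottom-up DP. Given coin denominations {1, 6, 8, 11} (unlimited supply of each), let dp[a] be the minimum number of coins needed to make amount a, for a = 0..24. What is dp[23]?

 a  0  1  2  3  4  5  6  7  8  9 10 11 12 13 14 15 16 17 18 19 20 21 22 23 24
dp  0  1  2  3  4  5  1  2  1  2  3  1  2  3  2  3  2  2  3  2  3  4  2  3  3

3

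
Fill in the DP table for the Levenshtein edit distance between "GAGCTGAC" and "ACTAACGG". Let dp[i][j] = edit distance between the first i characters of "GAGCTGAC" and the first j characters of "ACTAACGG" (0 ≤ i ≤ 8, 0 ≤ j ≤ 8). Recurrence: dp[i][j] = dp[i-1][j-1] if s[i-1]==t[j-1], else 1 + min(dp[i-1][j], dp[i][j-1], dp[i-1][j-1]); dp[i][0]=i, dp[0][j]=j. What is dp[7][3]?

4

   ''  A  C  T  A  A  C  G  G
''  0  1  2  3  4  5  6  7  8
 G  1  1  2  3  4  5  6  6  7
 A  2  1  2  3  3  4  5  6  7
 G  3  2  2  3  4  4  5  5  6
 C  4  3  2  3  4  5  4  5  6
 T  5  4  3  2  3  4  5  5  6
 G  6  5  4  3  3  4  5  5  5
 A  7  6  5  4  3  3  4  5  6
 C  8  7  6  5  4  4  3  4  5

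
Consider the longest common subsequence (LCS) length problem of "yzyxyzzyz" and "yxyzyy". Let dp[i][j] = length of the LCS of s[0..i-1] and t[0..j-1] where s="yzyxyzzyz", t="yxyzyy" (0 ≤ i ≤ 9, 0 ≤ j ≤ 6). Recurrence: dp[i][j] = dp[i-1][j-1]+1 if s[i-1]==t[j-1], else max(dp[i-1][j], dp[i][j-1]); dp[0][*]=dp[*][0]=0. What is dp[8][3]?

   ''  y  x  y  z  y  y
''  0  0  0  0  0  0  0
 y  0  1  1  1  1  1  1
 z  0  1  1  1  2  2  2
 y  0  1  1  2  2  3  3
 x  0  1  2  2  2  3  3
 y  0  1  2  3  3  3  4
 z  0  1  2  3  4  4  4
 z  0  1  2  3  4  4  4
 y  0  1  2  3  4  5  5
 z  0  1  2  3  4  5  5

3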